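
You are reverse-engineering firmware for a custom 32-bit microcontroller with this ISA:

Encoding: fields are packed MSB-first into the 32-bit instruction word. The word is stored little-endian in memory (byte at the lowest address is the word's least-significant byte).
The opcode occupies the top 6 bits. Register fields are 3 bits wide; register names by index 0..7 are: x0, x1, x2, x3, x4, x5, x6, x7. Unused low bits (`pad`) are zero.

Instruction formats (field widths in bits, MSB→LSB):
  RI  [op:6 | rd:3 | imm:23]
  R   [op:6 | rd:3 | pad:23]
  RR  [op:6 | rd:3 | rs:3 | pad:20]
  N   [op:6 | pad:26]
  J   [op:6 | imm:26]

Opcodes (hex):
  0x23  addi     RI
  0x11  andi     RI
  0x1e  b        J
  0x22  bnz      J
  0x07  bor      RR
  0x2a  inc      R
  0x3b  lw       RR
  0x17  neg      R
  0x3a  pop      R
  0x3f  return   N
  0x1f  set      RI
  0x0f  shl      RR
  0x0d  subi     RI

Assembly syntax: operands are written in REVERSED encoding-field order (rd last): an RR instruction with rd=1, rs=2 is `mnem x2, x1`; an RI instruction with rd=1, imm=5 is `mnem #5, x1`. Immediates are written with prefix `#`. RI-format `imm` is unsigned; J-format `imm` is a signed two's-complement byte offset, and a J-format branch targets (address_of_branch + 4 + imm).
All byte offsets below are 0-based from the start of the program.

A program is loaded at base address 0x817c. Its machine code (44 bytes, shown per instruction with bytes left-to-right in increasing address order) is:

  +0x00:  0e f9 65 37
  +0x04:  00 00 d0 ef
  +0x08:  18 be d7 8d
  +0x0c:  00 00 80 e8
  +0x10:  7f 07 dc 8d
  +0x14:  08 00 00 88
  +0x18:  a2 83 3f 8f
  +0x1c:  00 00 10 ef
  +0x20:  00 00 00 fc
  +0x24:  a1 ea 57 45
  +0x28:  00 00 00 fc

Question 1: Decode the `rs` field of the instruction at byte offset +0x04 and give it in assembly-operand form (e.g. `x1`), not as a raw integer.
x5

@+04  little-endian(00 00 d0 ef) = 0xefd00000
  opcode bits[31:26]=0x3b: lw/RR
  rd@[25:23]=0x7 ⇒ x7
  rs@[22:20]=0x5 ⇒ x5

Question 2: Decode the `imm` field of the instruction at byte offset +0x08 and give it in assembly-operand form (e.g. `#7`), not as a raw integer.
#5750296

off 0x08: read 18 be d7 8d as little → 0x8dd7be18
  opcode bits[31:26]=0x23: addi/RI
  [25:23] rd=3 = x3
  [22:0] imm=5750296 = #5750296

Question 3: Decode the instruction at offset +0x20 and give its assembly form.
off 0x20: read 00 00 00 fc as little → 0xfc000000
  op=0xfc000000>>26=0x3f ⇒ return (N)

return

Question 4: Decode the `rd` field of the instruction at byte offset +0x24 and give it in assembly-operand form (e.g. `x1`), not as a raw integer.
x2

+0x24: a1 ea 57 45 ⇒ word 0x4557eaa1 (little)
  opcode bits[31:26]=0x11: andi/RI
  [25:23] rd=2 = x2
  [22:0] imm=5761697 = #5761697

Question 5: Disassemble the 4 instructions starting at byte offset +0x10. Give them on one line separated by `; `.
+0x10: 7f 07 dc 8d ⇒ word 0x8ddc077f (little)
  top 6b → 0x23 → addi [RI]
  rd@[25:23]=0x3 ⇒ x3
  imm@[22:0]=0x5c077f ⇒ #6031231
+0x14: 08 00 00 88 ⇒ word 0x88000008 (little)
  top 6b → 0x22 → bnz [J]
  imm@[25:0]=0x8 ⇒ #8
+0x18: a2 83 3f 8f ⇒ word 0x8f3f83a2 (little)
  top 6b → 0x23 → addi [RI]
  rd@[25:23]=0x6 ⇒ x6
  imm@[22:0]=0x3f83a2 ⇒ #4162466
+0x1c: 00 00 10 ef ⇒ word 0xef100000 (little)
  top 6b → 0x3b → lw [RR]
  rd@[25:23]=0x6 ⇒ x6
  rs@[22:20]=0x1 ⇒ x1

addi #6031231, x3; bnz #8; addi #4162466, x6; lw x1, x6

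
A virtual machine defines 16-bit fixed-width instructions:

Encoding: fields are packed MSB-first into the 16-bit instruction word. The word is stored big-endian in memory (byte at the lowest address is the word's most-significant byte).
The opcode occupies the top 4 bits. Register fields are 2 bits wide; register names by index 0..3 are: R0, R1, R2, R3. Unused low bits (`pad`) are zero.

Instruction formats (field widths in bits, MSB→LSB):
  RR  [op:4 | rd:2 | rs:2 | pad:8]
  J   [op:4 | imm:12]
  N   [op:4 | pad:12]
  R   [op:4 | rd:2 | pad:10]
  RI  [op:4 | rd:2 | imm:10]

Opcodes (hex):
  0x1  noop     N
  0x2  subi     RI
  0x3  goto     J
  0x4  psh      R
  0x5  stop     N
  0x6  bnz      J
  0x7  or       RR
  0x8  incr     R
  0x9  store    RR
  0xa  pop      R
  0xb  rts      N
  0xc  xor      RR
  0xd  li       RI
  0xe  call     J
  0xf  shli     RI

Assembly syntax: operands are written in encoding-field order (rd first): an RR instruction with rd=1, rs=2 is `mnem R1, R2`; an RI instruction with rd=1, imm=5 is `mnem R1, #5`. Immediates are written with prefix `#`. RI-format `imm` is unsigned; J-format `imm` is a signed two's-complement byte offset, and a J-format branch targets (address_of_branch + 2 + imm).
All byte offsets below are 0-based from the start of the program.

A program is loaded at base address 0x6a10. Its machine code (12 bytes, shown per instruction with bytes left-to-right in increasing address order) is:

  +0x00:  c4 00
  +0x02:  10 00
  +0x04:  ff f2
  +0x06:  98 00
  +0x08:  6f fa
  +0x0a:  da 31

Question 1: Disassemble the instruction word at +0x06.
store R2, R0

off 0x06: read 98 00 as big → 0x9800
  op=0x9800>>12=0x9 ⇒ store (RR)
  rd@[11:10]=0x2 ⇒ R2
  rs@[9:8]=0x0 ⇒ R0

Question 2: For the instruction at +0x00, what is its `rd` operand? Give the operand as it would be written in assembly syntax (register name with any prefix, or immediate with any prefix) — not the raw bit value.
+0x00: c4 00 ⇒ word 0xc400 (big)
  top 4b → 0xc → xor [RR]
  [11:10] rd=1 = R1
  [9:8] rs=0 = R0

R1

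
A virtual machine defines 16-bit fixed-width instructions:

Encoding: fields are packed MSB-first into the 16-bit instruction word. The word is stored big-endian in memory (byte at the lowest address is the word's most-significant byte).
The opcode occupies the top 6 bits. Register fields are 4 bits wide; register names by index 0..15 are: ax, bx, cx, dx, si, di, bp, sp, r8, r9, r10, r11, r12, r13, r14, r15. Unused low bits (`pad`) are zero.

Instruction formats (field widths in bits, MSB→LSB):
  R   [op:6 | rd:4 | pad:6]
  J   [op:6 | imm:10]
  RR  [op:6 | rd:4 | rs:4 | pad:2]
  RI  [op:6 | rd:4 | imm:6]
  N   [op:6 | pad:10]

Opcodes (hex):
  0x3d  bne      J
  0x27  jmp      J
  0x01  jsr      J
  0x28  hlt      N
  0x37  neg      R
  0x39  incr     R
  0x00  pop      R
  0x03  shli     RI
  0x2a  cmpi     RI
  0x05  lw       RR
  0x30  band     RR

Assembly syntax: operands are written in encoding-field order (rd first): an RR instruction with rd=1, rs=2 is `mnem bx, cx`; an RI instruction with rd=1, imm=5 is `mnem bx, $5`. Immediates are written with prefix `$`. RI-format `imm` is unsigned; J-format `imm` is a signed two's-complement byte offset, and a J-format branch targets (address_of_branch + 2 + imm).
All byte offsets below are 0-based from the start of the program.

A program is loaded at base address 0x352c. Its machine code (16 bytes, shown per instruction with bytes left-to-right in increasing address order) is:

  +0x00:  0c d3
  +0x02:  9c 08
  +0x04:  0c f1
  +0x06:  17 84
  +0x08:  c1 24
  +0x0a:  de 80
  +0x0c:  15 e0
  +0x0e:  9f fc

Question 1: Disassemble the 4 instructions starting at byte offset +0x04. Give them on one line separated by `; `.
[04] 0c f1 → 0x0cf1
  op=0x0cf1>>10=0x3 ⇒ shli (RI)
  [9:6] rd=3 = dx
  [5:0] imm=49 = $49
[06] 17 84 → 0x1784
  op=0x1784>>10=0x5 ⇒ lw (RR)
  [9:6] rd=14 = r14
  [5:2] rs=1 = bx
[08] c1 24 → 0xc124
  op=0xc124>>10=0x30 ⇒ band (RR)
  [9:6] rd=4 = si
  [5:2] rs=9 = r9
[0a] de 80 → 0xde80
  op=0xde80>>10=0x37 ⇒ neg (R)
  [9:6] rd=10 = r10

shli dx, $49; lw r14, bx; band si, r9; neg r10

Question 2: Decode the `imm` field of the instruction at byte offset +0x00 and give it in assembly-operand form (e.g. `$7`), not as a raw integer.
$19

@+00  big-endian(0c d3) = 0x0cd3
  top 6b → 0x3 → shli [RI]
  [9:6] rd=3 = dx
  [5:0] imm=19 = $19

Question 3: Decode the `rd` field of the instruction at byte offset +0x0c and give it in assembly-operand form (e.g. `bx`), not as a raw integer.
+0x0c: 15 e0 ⇒ word 0x15e0 (big)
  opcode bits[15:10]=0x5: lw/RR
  [9:6] rd=7 = sp
  [5:2] rs=8 = r8

sp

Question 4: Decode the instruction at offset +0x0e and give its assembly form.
off 0x0e: read 9f fc as big → 0x9ffc
  opcode bits[15:10]=0x27: jmp/J
  [9:0] imm=1020 (s10→-4) = $-4

jmp $-4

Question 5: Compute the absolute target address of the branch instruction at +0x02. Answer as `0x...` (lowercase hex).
off 0x02: read 9c 08 as big → 0x9c08
  op=0x9c08>>10=0x27 ⇒ jmp (J)
  [9:0] imm=8 = $8
  target = base 0x352c + off 0x02 + 2 + imm 8 = 0x3538

0x3538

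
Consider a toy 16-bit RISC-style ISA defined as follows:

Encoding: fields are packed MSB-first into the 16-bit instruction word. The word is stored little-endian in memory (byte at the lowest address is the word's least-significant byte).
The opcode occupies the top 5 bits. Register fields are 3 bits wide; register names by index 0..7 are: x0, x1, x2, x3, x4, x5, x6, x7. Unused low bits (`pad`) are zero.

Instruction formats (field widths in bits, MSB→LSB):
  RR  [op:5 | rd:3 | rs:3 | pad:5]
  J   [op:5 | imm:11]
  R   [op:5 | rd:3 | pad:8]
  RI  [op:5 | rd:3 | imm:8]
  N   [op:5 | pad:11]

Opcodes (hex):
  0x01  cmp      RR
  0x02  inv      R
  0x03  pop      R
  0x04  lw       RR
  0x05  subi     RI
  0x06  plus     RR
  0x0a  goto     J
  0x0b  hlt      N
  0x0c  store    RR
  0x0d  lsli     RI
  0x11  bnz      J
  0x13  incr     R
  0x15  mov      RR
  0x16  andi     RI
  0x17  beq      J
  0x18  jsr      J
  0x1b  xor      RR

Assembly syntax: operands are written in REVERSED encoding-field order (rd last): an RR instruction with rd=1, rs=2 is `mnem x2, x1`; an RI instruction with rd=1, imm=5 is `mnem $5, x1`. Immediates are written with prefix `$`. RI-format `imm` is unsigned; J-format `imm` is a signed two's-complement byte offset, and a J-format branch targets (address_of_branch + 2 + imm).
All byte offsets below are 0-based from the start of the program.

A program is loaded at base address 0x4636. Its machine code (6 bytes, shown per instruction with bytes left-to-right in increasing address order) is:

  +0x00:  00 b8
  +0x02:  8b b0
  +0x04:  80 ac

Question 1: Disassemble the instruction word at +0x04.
+0x04: 80 ac ⇒ word 0xac80 (little)
  top 5b → 0x15 → mov [RR]
  rd@[10:8]=0x4 ⇒ x4
  rs@[7:5]=0x4 ⇒ x4

mov x4, x4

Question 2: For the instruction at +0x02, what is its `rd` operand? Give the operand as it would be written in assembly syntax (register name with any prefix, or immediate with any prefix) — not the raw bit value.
off 0x02: read 8b b0 as little → 0xb08b
  op=0xb08b>>11=0x16 ⇒ andi (RI)
  [10:8] rd=0 = x0
  [7:0] imm=139 = $139

x0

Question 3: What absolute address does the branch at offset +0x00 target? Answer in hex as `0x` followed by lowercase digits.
0x4638

off 0x00: read 00 b8 as little → 0xb800
  top 5b → 0x17 → beq [J]
  imm@[10:0]=0x0 ⇒ $0
  target = base 0x4636 + off 0x00 + 2 + imm 0 = 0x4638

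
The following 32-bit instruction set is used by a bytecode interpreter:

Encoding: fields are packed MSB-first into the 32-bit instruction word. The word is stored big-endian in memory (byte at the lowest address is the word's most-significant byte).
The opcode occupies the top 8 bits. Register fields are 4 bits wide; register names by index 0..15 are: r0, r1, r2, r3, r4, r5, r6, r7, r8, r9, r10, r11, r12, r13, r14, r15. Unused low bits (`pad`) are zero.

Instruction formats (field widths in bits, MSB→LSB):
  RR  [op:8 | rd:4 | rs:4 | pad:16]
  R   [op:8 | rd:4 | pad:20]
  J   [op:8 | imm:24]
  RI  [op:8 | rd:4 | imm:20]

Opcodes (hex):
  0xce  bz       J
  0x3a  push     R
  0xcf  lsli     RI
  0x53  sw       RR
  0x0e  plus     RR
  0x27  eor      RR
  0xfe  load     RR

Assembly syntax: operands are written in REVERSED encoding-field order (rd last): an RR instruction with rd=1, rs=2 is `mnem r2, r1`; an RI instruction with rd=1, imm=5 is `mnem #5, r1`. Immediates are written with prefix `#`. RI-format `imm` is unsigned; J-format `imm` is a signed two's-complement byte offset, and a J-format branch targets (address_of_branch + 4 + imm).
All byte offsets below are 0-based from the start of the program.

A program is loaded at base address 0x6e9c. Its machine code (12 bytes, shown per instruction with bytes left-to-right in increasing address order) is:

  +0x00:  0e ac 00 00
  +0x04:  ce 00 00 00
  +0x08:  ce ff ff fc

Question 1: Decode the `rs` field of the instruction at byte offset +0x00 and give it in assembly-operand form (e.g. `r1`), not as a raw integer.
[00] 0e ac 00 00 → 0x0eac0000
  op=0x0eac0000>>24=0xe ⇒ plus (RR)
  rd@[23:20]=0xa ⇒ r10
  rs@[19:16]=0xc ⇒ r12

r12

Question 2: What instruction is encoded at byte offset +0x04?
bz #0

+0x04: ce 00 00 00 ⇒ word 0xce000000 (big)
  opcode bits[31:24]=0xce: bz/J
  imm@[23:0]=0x0 ⇒ #0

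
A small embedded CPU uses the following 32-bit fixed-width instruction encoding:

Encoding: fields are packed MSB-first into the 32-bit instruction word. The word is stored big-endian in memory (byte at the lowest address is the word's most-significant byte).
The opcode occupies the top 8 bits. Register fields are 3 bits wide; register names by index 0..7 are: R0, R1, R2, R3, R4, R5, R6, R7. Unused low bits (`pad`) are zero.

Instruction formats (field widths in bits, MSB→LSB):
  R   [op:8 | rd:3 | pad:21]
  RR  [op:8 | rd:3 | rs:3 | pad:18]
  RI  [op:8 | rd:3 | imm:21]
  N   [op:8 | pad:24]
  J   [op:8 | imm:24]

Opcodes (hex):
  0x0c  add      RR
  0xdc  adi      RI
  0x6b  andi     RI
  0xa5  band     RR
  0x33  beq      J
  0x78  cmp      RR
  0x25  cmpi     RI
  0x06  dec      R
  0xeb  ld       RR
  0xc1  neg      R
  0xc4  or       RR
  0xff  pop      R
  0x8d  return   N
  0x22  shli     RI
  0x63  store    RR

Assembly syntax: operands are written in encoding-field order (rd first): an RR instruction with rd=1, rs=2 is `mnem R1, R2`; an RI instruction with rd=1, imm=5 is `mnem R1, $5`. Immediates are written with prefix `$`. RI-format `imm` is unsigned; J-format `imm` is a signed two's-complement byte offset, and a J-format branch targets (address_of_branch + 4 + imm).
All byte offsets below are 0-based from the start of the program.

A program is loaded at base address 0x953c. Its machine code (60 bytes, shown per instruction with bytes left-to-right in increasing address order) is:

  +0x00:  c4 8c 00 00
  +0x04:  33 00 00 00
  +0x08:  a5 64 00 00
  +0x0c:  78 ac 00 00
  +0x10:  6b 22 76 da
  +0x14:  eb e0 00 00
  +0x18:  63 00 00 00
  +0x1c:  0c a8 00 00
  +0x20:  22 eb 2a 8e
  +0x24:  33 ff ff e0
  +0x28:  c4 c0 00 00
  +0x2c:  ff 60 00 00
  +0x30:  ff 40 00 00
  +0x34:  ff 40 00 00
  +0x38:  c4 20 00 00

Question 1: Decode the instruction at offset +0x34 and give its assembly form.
pop R2

@+34  big-endian(ff 40 00 00) = 0xff400000
  opcode bits[31:24]=0xff: pop/R
  rd: (w>>21)&0x7=0x2 → R2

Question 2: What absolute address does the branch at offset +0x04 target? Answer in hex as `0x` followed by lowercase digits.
0x9544

+0x04: 33 00 00 00 ⇒ word 0x33000000 (big)
  opcode bits[31:24]=0x33: beq/J
  imm: (w>>0)&0xffffff=0x0 → $0
  target = base 0x953c + off 0x04 + 4 + imm 0 = 0x9544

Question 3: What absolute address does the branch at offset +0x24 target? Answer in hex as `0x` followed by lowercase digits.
0x9544

@+24  big-endian(33 ff ff e0) = 0x33ffffe0
  op=0x33ffffe0>>24=0x33 ⇒ beq (J)
  imm@[23:0]=0xffffe0 (s24→-32) ⇒ $-32
  target = base 0x953c + off 0x24 + 4 + imm -32 = 0x9544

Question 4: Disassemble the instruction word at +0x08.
@+08  big-endian(a5 64 00 00) = 0xa5640000
  opcode bits[31:24]=0xa5: band/RR
  rd@[23:21]=0x3 ⇒ R3
  rs@[20:18]=0x1 ⇒ R1

band R3, R1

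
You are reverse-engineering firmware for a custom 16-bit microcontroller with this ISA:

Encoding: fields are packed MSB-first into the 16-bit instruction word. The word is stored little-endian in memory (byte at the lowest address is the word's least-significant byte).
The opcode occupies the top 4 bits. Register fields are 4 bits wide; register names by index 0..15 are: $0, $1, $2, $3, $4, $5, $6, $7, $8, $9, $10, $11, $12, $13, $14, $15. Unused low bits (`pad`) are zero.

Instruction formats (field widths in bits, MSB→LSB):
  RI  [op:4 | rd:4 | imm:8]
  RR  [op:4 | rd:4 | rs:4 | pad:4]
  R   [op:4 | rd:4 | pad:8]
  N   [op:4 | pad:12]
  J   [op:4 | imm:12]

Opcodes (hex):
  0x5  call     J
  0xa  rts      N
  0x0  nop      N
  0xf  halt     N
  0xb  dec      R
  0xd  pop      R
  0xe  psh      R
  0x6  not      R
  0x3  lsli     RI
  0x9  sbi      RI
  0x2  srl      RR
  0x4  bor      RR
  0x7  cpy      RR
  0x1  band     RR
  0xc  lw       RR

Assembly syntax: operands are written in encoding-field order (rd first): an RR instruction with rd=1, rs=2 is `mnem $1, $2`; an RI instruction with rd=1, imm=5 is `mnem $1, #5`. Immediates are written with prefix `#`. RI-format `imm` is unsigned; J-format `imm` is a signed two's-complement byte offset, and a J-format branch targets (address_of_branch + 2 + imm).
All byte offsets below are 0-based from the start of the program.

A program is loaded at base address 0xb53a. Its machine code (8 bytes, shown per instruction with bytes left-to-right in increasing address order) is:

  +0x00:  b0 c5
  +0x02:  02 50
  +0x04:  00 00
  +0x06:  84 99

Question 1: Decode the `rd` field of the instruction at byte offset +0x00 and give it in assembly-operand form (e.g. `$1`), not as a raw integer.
$5

[00] b0 c5 → 0xc5b0
  op=0xc5b0>>12=0xc ⇒ lw (RR)
  rd@[11:8]=0x5 ⇒ $5
  rs@[7:4]=0xb ⇒ $11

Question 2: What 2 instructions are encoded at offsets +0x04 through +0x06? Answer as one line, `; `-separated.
[04] 00 00 → 0x0000
  opcode bits[15:12]=0x0: nop/N
[06] 84 99 → 0x9984
  opcode bits[15:12]=0x9: sbi/RI
  [11:8] rd=9 = $9
  [7:0] imm=132 = #132

nop; sbi $9, #132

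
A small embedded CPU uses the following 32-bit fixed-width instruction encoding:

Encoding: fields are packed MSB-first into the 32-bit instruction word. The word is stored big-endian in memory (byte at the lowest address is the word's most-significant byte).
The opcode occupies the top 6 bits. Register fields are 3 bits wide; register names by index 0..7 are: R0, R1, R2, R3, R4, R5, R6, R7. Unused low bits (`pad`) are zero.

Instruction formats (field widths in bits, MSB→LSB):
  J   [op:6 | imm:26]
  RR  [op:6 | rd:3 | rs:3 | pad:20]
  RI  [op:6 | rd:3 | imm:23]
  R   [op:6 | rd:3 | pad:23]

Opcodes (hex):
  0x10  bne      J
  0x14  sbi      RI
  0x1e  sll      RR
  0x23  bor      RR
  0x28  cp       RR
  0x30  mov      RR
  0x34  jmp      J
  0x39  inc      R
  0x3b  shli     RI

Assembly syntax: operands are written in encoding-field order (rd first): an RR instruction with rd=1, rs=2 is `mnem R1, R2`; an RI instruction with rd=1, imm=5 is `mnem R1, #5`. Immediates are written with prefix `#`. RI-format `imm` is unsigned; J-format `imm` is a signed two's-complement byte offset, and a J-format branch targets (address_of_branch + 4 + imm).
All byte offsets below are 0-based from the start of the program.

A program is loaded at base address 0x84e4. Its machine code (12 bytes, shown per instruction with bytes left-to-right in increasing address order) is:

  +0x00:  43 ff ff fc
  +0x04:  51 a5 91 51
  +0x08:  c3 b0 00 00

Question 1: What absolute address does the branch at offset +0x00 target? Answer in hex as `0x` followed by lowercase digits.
off 0x00: read 43 ff ff fc as big → 0x43fffffc
  opcode bits[31:26]=0x10: bne/J
  imm: (w>>0)&0x3ffffff=0x3fffffc (s26→-4) → #-4
  target = base 0x84e4 + off 0x00 + 4 + imm -4 = 0x84e4

0x84e4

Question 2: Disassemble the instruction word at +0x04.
+0x04: 51 a5 91 51 ⇒ word 0x51a59151 (big)
  opcode bits[31:26]=0x14: sbi/RI
  rd@[25:23]=0x3 ⇒ R3
  imm@[22:0]=0x259151 ⇒ #2462033

sbi R3, #2462033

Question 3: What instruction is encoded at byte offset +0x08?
@+08  big-endian(c3 b0 00 00) = 0xc3b00000
  opcode bits[31:26]=0x30: mov/RR
  [25:23] rd=7 = R7
  [22:20] rs=3 = R3

mov R7, R3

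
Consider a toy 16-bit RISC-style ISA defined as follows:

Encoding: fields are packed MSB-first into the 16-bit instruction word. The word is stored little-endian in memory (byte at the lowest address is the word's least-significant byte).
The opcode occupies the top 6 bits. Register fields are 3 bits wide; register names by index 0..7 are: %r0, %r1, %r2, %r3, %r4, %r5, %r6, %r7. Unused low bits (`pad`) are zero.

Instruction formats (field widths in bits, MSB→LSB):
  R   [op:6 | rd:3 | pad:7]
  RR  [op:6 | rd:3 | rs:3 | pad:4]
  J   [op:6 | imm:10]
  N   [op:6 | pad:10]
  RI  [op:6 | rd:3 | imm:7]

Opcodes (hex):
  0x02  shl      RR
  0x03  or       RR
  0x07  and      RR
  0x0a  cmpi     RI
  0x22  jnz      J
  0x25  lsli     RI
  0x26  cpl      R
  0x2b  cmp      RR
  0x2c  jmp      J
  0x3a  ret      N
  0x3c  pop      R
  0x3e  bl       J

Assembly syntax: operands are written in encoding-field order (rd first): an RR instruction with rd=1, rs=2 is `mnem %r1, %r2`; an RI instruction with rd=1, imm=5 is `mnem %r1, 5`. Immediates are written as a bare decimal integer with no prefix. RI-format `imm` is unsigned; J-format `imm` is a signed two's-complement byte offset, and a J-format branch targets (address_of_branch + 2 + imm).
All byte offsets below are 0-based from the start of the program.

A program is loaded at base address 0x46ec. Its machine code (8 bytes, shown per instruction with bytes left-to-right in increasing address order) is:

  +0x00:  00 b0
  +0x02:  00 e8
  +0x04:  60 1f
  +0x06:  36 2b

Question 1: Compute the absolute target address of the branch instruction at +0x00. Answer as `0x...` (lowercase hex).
0x46ee

[00] 00 b0 → 0xb000
  opcode bits[15:10]=0x2c: jmp/J
  imm: (w>>0)&0x3ff=0x0 → 0
  target = base 0x46ec + off 0x00 + 2 + imm 0 = 0x46ee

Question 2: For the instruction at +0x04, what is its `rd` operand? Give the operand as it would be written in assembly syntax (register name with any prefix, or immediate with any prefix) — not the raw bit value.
+0x04: 60 1f ⇒ word 0x1f60 (little)
  opcode bits[15:10]=0x7: and/RR
  rd@[9:7]=0x6 ⇒ %r6
  rs@[6:4]=0x6 ⇒ %r6

%r6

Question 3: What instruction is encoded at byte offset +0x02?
ret

+0x02: 00 e8 ⇒ word 0xe800 (little)
  op=0xe800>>10=0x3a ⇒ ret (N)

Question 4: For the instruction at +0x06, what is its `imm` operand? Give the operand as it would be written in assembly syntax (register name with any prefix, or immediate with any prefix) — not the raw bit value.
54

off 0x06: read 36 2b as little → 0x2b36
  top 6b → 0xa → cmpi [RI]
  rd@[9:7]=0x6 ⇒ %r6
  imm@[6:0]=0x36 ⇒ 54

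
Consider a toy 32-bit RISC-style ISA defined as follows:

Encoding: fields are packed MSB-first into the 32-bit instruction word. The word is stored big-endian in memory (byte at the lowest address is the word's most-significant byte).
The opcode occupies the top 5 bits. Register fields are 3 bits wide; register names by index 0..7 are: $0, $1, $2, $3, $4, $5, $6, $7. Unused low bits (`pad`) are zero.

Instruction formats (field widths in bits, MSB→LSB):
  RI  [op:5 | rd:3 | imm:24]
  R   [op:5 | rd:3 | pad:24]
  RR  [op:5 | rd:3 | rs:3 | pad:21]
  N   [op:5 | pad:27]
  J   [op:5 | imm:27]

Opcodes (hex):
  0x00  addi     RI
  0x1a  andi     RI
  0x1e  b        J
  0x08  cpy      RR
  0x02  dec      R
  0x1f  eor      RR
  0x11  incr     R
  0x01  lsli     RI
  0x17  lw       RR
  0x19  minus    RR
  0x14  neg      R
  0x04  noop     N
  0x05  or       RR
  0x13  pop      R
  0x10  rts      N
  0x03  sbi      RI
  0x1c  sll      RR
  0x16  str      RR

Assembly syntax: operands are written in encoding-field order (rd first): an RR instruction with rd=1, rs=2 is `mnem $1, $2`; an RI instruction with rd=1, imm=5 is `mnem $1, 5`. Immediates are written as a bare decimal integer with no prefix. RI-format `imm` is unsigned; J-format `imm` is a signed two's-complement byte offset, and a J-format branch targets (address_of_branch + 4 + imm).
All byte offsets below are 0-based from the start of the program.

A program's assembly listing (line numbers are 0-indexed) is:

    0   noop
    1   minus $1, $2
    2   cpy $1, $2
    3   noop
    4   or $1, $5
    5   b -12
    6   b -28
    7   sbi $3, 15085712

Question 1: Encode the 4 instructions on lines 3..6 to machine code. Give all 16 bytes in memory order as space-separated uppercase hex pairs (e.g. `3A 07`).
L3: noop op=0x4:5|pad=0:27 ⇒ 0x20000000 ⇒ big 20 00 00 00
L4: or op=0x5:5|rd=1:3|rs=5:3|pad=0:21 ⇒ 0x29a00000 ⇒ big 29 a0 00 00
L5: b op=0x1e:5|imm=-12:27 ⇒ 0xf7fffff4 ⇒ big f7 ff ff f4
L6: b op=0x1e:5|imm=-28:27 ⇒ 0xf7ffffe4 ⇒ big f7 ff ff e4

20 00 00 00 29 A0 00 00 F7 FF FF F4 F7 FF FF E4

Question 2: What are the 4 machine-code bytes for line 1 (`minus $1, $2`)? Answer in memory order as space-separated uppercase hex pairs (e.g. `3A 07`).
C9 40 00 00

L1: minus op=0x19:5|rd=1:3|rs=2:3|pad=0:21 ⇒ 0xc9400000 ⇒ big c9 40 00 00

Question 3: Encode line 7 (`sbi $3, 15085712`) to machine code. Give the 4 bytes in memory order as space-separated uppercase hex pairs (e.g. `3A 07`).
1B E6 30 90

7. sbi fields op=0x3:5|rd=3:3|imm=15085712:24 → word 1be63090h → 1b e6 30 90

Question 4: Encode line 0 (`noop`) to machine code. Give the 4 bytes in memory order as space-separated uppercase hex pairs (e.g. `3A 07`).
20 00 00 00

line 0 (noop): pack op=0x4:5|pad=0:27 = 0x20000000; big→ 20 00 00 00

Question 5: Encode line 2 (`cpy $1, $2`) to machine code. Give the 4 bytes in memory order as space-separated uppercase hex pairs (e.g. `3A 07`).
line 2 (cpy): pack op=0x8:5|rd=1:3|rs=2:3|pad=0:21 = 0x41400000; big→ 41 40 00 00

41 40 00 00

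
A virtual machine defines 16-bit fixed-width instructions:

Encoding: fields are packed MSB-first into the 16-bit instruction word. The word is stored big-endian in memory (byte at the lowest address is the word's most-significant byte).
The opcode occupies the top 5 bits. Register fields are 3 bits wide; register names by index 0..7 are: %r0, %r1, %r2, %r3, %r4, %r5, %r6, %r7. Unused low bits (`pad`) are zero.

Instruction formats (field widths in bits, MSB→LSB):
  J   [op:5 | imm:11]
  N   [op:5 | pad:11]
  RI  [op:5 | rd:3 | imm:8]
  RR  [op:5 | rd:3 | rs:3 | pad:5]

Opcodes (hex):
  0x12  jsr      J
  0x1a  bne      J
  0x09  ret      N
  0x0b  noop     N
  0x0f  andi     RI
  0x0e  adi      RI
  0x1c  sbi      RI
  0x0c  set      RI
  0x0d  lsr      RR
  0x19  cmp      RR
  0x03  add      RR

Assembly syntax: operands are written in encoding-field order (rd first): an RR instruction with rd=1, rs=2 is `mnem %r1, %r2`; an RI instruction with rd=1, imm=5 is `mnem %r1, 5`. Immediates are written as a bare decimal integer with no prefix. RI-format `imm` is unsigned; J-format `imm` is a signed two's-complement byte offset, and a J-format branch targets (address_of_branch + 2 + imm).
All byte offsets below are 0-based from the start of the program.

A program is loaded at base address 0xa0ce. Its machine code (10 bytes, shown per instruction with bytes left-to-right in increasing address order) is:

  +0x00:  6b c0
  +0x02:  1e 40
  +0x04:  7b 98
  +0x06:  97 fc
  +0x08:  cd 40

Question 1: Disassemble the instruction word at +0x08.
cmp %r5, %r2

[08] cd 40 → 0xcd40
  op=0xcd40>>11=0x19 ⇒ cmp (RR)
  rd: (w>>8)&0x7=0x5 → %r5
  rs: (w>>5)&0x7=0x2 → %r2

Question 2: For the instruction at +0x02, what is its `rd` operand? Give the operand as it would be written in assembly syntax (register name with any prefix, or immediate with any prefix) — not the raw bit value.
%r6

[02] 1e 40 → 0x1e40
  opcode bits[15:11]=0x3: add/RR
  rd@[10:8]=0x6 ⇒ %r6
  rs@[7:5]=0x2 ⇒ %r2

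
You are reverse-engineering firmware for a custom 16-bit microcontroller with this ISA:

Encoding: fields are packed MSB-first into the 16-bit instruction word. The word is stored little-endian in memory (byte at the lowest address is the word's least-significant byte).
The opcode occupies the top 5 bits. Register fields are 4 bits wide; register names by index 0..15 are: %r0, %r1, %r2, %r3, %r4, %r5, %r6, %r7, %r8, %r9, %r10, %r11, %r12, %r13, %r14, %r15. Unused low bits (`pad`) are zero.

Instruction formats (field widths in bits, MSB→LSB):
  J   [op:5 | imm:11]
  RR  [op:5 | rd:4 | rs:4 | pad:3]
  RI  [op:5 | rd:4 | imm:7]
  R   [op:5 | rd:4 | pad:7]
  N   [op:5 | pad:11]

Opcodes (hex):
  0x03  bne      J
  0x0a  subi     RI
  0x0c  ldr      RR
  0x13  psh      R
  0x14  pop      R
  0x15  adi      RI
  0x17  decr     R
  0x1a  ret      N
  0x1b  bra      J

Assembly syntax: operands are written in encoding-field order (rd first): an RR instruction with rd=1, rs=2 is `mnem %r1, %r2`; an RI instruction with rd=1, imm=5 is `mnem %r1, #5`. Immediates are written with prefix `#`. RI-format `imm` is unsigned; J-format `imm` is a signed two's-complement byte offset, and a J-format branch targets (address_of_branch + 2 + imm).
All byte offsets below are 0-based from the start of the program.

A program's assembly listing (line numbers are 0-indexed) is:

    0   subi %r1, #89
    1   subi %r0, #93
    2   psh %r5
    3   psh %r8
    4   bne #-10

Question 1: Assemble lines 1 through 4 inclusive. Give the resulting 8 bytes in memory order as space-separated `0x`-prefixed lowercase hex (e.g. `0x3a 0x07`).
0x5d 0x50 0x80 0x9a 0x00 0x9c 0xf6 0x1f

1. subi fields op=0xa:5|rd=0:4|imm=93:7 → word 505dh → 5d 50
2. psh fields op=0x13:5|rd=5:4|pad=0:7 → word 9a80h → 80 9a
3. psh fields op=0x13:5|rd=8:4|pad=0:7 → word 9c00h → 00 9c
4. bne fields op=0x3:5|imm=-10:11 → word 1ff6h → f6 1f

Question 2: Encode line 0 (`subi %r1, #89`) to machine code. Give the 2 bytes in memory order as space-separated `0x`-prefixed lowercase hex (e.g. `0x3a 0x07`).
0xd9 0x50

0. subi fields op=0xa:5|rd=1:4|imm=89:7 → word 50d9h → d9 50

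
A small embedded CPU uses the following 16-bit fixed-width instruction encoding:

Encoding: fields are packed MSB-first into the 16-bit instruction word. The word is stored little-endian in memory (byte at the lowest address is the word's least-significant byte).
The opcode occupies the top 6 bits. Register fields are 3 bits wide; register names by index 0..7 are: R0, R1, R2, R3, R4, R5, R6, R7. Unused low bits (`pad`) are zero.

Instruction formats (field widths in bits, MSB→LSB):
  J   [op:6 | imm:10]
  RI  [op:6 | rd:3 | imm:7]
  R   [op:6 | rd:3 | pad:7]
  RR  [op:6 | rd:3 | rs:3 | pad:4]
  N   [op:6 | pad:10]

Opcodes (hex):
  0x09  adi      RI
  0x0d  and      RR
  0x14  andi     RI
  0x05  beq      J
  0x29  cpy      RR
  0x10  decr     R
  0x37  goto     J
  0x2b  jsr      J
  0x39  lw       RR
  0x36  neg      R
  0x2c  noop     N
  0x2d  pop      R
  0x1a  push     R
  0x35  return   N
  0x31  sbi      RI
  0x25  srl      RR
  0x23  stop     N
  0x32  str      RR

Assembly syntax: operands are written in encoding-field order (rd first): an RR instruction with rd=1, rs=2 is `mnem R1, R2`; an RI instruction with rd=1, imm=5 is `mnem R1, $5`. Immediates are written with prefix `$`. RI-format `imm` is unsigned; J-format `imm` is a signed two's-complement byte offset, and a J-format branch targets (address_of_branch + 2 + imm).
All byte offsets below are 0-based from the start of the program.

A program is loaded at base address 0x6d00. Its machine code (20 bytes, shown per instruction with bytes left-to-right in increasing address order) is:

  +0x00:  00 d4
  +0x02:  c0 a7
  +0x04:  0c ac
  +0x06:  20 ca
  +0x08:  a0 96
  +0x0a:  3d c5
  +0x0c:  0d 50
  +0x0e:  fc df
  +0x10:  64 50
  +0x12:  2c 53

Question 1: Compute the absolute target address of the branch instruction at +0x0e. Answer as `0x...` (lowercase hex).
0x6d0c

@+0e  little-endian(fc df) = 0xdffc
  op=0xdffc>>10=0x37 ⇒ goto (J)
  [9:0] imm=1020 (s10→-4) = $-4
  target = base 0x6d00 + off 0x0e + 2 + imm -4 = 0x6d0c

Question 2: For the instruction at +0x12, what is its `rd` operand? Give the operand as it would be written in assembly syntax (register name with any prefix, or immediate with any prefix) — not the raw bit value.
R6

+0x12: 2c 53 ⇒ word 0x532c (little)
  top 6b → 0x14 → andi [RI]
  [9:7] rd=6 = R6
  [6:0] imm=44 = $44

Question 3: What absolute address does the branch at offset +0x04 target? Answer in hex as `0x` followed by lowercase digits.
0x6d12

[04] 0c ac → 0xac0c
  op=0xac0c>>10=0x2b ⇒ jsr (J)
  [9:0] imm=12 = $12
  target = base 0x6d00 + off 0x04 + 2 + imm 12 = 0x6d12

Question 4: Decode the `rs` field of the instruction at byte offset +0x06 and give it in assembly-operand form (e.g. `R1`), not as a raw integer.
R2

+0x06: 20 ca ⇒ word 0xca20 (little)
  opcode bits[15:10]=0x32: str/RR
  [9:7] rd=4 = R4
  [6:4] rs=2 = R2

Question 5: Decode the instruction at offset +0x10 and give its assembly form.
+0x10: 64 50 ⇒ word 0x5064 (little)
  top 6b → 0x14 → andi [RI]
  rd: (w>>7)&0x7=0x0 → R0
  imm: (w>>0)&0x7f=0x64 → $100

andi R0, $100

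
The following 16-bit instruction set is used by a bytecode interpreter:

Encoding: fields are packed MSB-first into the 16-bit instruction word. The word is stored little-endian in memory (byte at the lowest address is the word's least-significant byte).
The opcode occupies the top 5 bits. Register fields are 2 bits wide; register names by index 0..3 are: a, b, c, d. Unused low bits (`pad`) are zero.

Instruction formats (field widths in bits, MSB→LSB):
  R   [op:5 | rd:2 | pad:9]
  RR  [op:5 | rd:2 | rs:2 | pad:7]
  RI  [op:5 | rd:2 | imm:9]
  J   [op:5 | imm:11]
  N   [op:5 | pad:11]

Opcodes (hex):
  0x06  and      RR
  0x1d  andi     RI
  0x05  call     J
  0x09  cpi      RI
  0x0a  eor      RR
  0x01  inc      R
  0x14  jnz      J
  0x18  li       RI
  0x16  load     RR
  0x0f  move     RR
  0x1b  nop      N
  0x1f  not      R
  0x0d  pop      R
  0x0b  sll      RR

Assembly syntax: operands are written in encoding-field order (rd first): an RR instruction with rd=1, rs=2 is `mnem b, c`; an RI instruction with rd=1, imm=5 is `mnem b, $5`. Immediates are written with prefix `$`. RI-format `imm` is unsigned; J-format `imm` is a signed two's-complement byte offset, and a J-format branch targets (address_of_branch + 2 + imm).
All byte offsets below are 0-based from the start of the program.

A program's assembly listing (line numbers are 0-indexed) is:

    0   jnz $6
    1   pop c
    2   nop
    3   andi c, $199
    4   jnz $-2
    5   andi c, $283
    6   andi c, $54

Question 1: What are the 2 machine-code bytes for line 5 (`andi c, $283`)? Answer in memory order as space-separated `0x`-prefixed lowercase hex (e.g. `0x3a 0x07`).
line 5 (andi): pack op=0x1d:5|rd=2:2|imm=283:9 = 0xed1b; little→ 1b ed

0x1b 0xed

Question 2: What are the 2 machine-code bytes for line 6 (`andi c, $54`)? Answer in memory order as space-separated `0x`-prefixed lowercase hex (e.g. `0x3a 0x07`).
line 6 (andi): pack op=0x1d:5|rd=2:2|imm=54:9 = 0xec36; little→ 36 ec

0x36 0xec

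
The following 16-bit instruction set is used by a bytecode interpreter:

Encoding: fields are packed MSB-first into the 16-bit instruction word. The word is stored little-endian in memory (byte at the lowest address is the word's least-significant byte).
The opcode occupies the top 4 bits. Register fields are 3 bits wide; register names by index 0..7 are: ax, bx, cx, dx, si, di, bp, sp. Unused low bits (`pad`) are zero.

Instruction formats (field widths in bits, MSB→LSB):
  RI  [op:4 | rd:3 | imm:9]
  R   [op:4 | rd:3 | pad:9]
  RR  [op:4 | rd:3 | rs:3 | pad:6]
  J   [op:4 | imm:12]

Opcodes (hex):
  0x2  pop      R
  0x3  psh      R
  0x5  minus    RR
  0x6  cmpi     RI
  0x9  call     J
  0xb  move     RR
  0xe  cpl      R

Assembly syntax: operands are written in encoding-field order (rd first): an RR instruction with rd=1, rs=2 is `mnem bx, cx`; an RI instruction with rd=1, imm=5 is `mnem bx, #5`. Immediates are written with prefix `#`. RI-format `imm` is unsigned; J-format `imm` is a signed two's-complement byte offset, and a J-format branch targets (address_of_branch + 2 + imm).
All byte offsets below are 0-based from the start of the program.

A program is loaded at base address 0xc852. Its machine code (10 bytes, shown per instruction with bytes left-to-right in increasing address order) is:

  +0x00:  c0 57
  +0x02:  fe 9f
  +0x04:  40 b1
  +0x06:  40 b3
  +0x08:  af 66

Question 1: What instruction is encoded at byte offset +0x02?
call #-2

off 0x02: read fe 9f as little → 0x9ffe
  top 4b → 0x9 → call [J]
  imm@[11:0]=0xffe (s12→-2) ⇒ #-2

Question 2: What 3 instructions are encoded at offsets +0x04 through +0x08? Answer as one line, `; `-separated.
+0x04: 40 b1 ⇒ word 0xb140 (little)
  opcode bits[15:12]=0xb: move/RR
  [11:9] rd=0 = ax
  [8:6] rs=5 = di
+0x06: 40 b3 ⇒ word 0xb340 (little)
  opcode bits[15:12]=0xb: move/RR
  [11:9] rd=1 = bx
  [8:6] rs=5 = di
+0x08: af 66 ⇒ word 0x66af (little)
  opcode bits[15:12]=0x6: cmpi/RI
  [11:9] rd=3 = dx
  [8:0] imm=175 = #175

move ax, di; move bx, di; cmpi dx, #175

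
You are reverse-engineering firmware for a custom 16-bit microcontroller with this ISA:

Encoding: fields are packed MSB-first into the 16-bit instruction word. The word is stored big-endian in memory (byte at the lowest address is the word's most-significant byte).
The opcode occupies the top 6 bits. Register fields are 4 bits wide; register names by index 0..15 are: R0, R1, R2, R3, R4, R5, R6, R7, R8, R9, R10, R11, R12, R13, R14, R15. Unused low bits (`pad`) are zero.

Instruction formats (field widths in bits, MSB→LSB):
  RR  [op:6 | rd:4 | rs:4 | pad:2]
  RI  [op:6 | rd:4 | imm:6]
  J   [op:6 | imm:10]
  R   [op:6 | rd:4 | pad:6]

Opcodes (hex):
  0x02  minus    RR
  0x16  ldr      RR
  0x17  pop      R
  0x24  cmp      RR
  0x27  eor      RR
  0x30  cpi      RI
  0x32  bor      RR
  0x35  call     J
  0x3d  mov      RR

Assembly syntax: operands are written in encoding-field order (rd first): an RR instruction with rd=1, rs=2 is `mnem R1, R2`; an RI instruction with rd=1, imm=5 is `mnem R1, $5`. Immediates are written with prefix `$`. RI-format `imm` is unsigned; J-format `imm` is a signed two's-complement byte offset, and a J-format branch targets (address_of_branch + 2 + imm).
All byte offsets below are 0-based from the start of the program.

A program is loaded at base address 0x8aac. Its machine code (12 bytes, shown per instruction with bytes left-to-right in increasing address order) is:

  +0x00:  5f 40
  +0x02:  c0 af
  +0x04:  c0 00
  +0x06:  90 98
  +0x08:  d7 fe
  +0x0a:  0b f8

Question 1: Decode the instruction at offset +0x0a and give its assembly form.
+0x0a: 0b f8 ⇒ word 0x0bf8 (big)
  top 6b → 0x2 → minus [RR]
  rd: (w>>6)&0xf=0xf → R15
  rs: (w>>2)&0xf=0xe → R14

minus R15, R14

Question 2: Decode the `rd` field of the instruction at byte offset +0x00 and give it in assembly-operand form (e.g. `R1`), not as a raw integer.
R13

off 0x00: read 5f 40 as big → 0x5f40
  top 6b → 0x17 → pop [R]
  rd: (w>>6)&0xf=0xd → R13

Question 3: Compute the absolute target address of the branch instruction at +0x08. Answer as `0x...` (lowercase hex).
0x8ab4

off 0x08: read d7 fe as big → 0xd7fe
  opcode bits[15:10]=0x35: call/J
  imm@[9:0]=0x3fe (s10→-2) ⇒ $-2
  target = base 0x8aac + off 0x08 + 2 + imm -2 = 0x8ab4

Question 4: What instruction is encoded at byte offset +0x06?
cmp R2, R6

+0x06: 90 98 ⇒ word 0x9098 (big)
  op=0x9098>>10=0x24 ⇒ cmp (RR)
  rd: (w>>6)&0xf=0x2 → R2
  rs: (w>>2)&0xf=0x6 → R6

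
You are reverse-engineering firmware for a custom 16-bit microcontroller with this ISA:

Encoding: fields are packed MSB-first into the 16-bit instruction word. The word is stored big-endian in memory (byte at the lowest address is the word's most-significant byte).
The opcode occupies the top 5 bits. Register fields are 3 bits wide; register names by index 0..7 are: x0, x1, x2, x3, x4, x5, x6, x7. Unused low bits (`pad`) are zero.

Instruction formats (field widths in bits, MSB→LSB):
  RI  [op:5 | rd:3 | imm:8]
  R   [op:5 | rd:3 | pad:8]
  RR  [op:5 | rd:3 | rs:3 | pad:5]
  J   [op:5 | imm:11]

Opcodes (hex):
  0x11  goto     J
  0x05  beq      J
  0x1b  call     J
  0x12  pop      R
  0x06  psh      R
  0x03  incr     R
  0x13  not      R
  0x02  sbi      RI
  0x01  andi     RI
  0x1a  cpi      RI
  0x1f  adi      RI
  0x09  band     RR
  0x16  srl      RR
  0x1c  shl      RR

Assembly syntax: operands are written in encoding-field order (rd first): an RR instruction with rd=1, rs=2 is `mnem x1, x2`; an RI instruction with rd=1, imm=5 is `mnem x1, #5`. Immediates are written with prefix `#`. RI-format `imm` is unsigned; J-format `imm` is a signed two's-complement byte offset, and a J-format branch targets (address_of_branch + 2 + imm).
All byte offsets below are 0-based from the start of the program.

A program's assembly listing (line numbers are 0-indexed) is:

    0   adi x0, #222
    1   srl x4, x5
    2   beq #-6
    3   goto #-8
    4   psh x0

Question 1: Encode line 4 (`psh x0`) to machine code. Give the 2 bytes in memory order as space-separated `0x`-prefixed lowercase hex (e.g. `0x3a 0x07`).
L4: psh op=0x6:5|rd=0:3|pad=0:8 ⇒ 0x3000 ⇒ big 30 00

0x30 0x00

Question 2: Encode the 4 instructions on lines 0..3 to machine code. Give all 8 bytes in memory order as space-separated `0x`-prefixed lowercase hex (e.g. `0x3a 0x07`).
line 0 (adi): pack op=0x1f:5|rd=0:3|imm=222:8 = 0xf8de; big→ f8 de
line 1 (srl): pack op=0x16:5|rd=4:3|rs=5:3|pad=0:5 = 0xb4a0; big→ b4 a0
line 2 (beq): pack op=0x5:5|imm=-6:11 = 0x2ffa; big→ 2f fa
line 3 (goto): pack op=0x11:5|imm=-8:11 = 0x8ff8; big→ 8f f8

0xf8 0xde 0xb4 0xa0 0x2f 0xfa 0x8f 0xf8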